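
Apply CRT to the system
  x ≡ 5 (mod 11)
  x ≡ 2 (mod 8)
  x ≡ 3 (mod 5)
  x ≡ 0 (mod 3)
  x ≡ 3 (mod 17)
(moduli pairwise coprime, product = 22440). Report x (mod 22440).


Product of moduli M = 11 · 8 · 5 · 3 · 17 = 22440.
Merge one congruence at a time:
  Start: x ≡ 5 (mod 11).
  Combine with x ≡ 2 (mod 8); new modulus lcm = 88.
    Write x = 5 + 11·t and substitute into x ≡ 2 (mod 8): 11·t ≡ 2 − 5 = -3 (mod 8).
    Reduce coefficients mod 8: 3·t ≡ 5 (mod 8).
    The inverse of 3 mod 8 is 3 (since 3·3 = 9 = 1·8 + 1), so t ≡ 3·5 = 15 ≡ 7 (mod 8).
    Then x = 5 + 11·7 = 82, valid modulo lcm(11, 8) = 88: x ≡ 82 (mod 88).
  Combine with x ≡ 3 (mod 5); new modulus lcm = 440.
    Write x = 82 + 88·t and substitute into x ≡ 3 (mod 5): 88·t ≡ 3 − 82 = -79 (mod 5).
    Reduce coefficients mod 5: 3·t ≡ 1 (mod 5).
    The inverse of 3 mod 5 is 2 (since 3·2 = 6 = 1·5 + 1), so t ≡ 2·1 = 2 ≡ 2 (mod 5).
    Then x = 82 + 88·2 = 258, valid modulo lcm(88, 5) = 440: x ≡ 258 (mod 440).
  Combine with x ≡ 0 (mod 3); new modulus lcm = 1320.
    Write x = 258 + 440·t and substitute into x ≡ 0 (mod 3): 440·t ≡ 0 − 258 = -258 (mod 3).
    Reduce coefficients mod 3: 2·t ≡ 0 (mod 3).
    The inverse of 2 mod 3 is 2 (since 2·2 = 4 = 1·3 + 1), so t ≡ 2·0 = 0 ≡ 0 (mod 3).
    Then x = 258 + 440·0 = 258, valid modulo lcm(440, 3) = 1320: x ≡ 258 (mod 1320).
  Combine with x ≡ 3 (mod 17); new modulus lcm = 22440.
    Write x = 258 + 1320·t and substitute into x ≡ 3 (mod 17): 1320·t ≡ 3 − 258 = -255 (mod 17).
    Reduce coefficients mod 17: 11·t ≡ 0 (mod 17).
    The inverse of 11 mod 17 is 14 (since 11·14 = 154 = 9·17 + 1), so t ≡ 14·0 = 0 ≡ 0 (mod 17).
    Then x = 258 + 1320·0 = 258, valid modulo lcm(1320, 17) = 22440: x ≡ 258 (mod 22440).
Verify against each original: 258 mod 11 = 5, 258 mod 8 = 2, 258 mod 5 = 3, 258 mod 3 = 0, 258 mod 17 = 3.

x ≡ 258 (mod 22440).


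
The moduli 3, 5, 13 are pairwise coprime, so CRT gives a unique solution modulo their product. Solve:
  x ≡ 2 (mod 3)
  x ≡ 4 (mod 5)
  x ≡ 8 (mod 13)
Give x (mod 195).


Moduli 3, 5, 13 are pairwise coprime; by CRT there is a unique solution modulo M = 3 · 5 · 13 = 195.
Solve pairwise, accumulating the modulus:
  Start with x ≡ 2 (mod 3).
  Combine with x ≡ 4 (mod 5): since gcd(3, 5) = 1, we get a unique residue mod 15.
    Write x = 2 + 3·t and substitute into x ≡ 4 (mod 5): 3·t ≡ 4 − 2 = 2 (mod 5).
    The inverse of 3 mod 5 is 2 (since 3·2 = 6 = 1·5 + 1), so t ≡ 2·2 = 4 ≡ 4 (mod 5).
    Then x = 2 + 3·4 = 14, valid modulo lcm(3, 5) = 15: x ≡ 14 (mod 15).
  Combine with x ≡ 8 (mod 13): since gcd(15, 13) = 1, we get a unique residue mod 195.
    Write x = 14 + 15·t and substitute into x ≡ 8 (mod 13): 15·t ≡ 8 − 14 = -6 (mod 13).
    Reduce coefficients mod 13: 2·t ≡ 7 (mod 13).
    The inverse of 2 mod 13 is 7 (since 2·7 = 14 = 1·13 + 1), so t ≡ 7·7 = 49 ≡ 10 (mod 13).
    Then x = 14 + 15·10 = 164, valid modulo lcm(15, 13) = 195: x ≡ 164 (mod 195).
Verify: 164 mod 3 = 2 ✓, 164 mod 5 = 4 ✓, 164 mod 13 = 8 ✓.

x ≡ 164 (mod 195).


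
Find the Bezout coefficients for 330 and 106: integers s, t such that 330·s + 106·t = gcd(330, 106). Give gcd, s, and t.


Euclidean algorithm on (330, 106) — divide until remainder is 0:
  330 = 3 · 106 + 12
  106 = 8 · 12 + 10
  12 = 1 · 10 + 2
  10 = 5 · 2 + 0
gcd(330, 106) = 2.
Track Bezout coefficients alongside the remainders: start with r₀ = 330 = a·1 + b·0 (s = 1, t = 0) and r₁ = 106 = a·0 + b·1 (s = 0, t = 1); each new remainder r_{k+1} = r_{k-1} − q_k·r_k inherits s_{k+1} = s_{k-1} − q_k·s_k, t_{k+1} = t_{k-1} − q_k·t_k, so r_k = a·s_k + b·t_k at every step:
  q = 3: r = 12, s = 1 − 3·0 = 1, t = 0 − 3·1 = -3  (check: 330·1 + 106·(-3) = 12)
  q = 8: r = 10, s = 0 − 8·1 = -8, t = 1 − 8·(-3) = 25  (check: 330·(-8) + 106·25 = 10)
  q = 1: r = 2, s = 1 − 1·(-8) = 9, t = -3 − 1·25 = -28  (check: 330·9 + 106·(-28) = 2)
The row with r = 2 (the gcd) gives the Bezout coefficients s = 9, t = -28.
Result: 330 · (9) + 106 · (-28) = 2.

gcd(330, 106) = 2; s = 9, t = -28 (check: 330·9 + 106·(-28) = 2).


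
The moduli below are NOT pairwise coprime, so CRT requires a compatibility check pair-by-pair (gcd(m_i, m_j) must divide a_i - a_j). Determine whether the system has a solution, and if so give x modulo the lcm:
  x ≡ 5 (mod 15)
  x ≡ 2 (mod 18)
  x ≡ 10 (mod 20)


Moduli 15, 18, 20 are not pairwise coprime, so CRT works modulo lcm(m_i) when all pairwise compatibility conditions hold.
Pairwise compatibility: gcd(m_i, m_j) must divide a_i - a_j for every pair.
Merge one congruence at a time:
  Start: x ≡ 5 (mod 15).
  Combine with x ≡ 2 (mod 18): gcd(15, 18) = 3; 2 - 5 = -3, which IS divisible by 3, so compatible.
    Write x = 5 + 15·t and substitute into x ≡ 2 (mod 18): 15·t ≡ 2 − 5 = -3 (mod 18).
    Divide the congruence (and modulus) by g = 3: 5·t ≡ -1 (mod 6).
    Reduce coefficients mod 6: 5·t ≡ 5 (mod 6).
    The inverse of 5 mod 6 is 5 (since 5·5 = 25 = 4·6 + 1), so t ≡ 5·5 = 25 ≡ 1 (mod 6).
    Then x = 5 + 15·1 = 20, valid modulo lcm(15, 18) = 90: x ≡ 20 (mod 90).
  Combine with x ≡ 10 (mod 20): gcd(90, 20) = 10; 10 - 20 = -10, which IS divisible by 10, so compatible.
    Write x = 20 + 90·t and substitute into x ≡ 10 (mod 20): 90·t ≡ 10 − 20 = -10 (mod 20).
    Divide the congruence (and modulus) by g = 10: 9·t ≡ -1 (mod 2).
    Reduce coefficients mod 2: 1·t ≡ 1 (mod 2).
    So t ≡ 1 (mod 2).
    Then x = 20 + 90·1 = 110, valid modulo lcm(90, 20) = 180: x ≡ 110 (mod 180).
Verify: 110 mod 15 = 5, 110 mod 18 = 2, 110 mod 20 = 10.

x ≡ 110 (mod 180).


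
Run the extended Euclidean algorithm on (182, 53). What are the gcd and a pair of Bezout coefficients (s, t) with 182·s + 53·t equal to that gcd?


Euclidean algorithm on (182, 53) — divide until remainder is 0:
  182 = 3 · 53 + 23
  53 = 2 · 23 + 7
  23 = 3 · 7 + 2
  7 = 3 · 2 + 1
  2 = 2 · 1 + 0
gcd(182, 53) = 1.
Track Bezout coefficients alongside the remainders: start with r₀ = 182 = a·1 + b·0 (s = 1, t = 0) and r₁ = 53 = a·0 + b·1 (s = 0, t = 1); each new remainder r_{k+1} = r_{k-1} − q_k·r_k inherits s_{k+1} = s_{k-1} − q_k·s_k, t_{k+1} = t_{k-1} − q_k·t_k, so r_k = a·s_k + b·t_k at every step:
  q = 3: r = 23, s = 1 − 3·0 = 1, t = 0 − 3·1 = -3  (check: 182·1 + 53·(-3) = 23)
  q = 2: r = 7, s = 0 − 2·1 = -2, t = 1 − 2·(-3) = 7  (check: 182·(-2) + 53·7 = 7)
  q = 3: r = 2, s = 1 − 3·(-2) = 7, t = -3 − 3·7 = -24  (check: 182·7 + 53·(-24) = 2)
  q = 3: r = 1, s = -2 − 3·7 = -23, t = 7 − 3·(-24) = 79  (check: 182·(-23) + 53·79 = 1)
The row with r = 1 (the gcd) gives the Bezout coefficients s = -23, t = 79.
Result: 182 · (-23) + 53 · (79) = 1.

gcd(182, 53) = 1; s = -23, t = 79 (check: 182·(-23) + 53·79 = 1).


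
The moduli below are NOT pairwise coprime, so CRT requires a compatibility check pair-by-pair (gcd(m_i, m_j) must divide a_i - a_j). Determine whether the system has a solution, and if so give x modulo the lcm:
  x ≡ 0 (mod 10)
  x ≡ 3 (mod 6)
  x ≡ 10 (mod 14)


Moduli 10, 6, 14 are not pairwise coprime, so CRT works modulo lcm(m_i) when all pairwise compatibility conditions hold.
Pairwise compatibility: gcd(m_i, m_j) must divide a_i - a_j for every pair.
Merge one congruence at a time:
  Start: x ≡ 0 (mod 10).
  Combine with x ≡ 3 (mod 6): gcd(10, 6) = 2, and 3 - 0 = 3 is NOT divisible by 2.
    ⇒ system is inconsistent (no integer solution).

No solution (the system is inconsistent).


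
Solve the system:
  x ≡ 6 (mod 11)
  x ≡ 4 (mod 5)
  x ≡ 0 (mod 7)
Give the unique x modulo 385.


Moduli 11, 5, 7 are pairwise coprime; by CRT there is a unique solution modulo M = 11 · 5 · 7 = 385.
Solve pairwise, accumulating the modulus:
  Start with x ≡ 6 (mod 11).
  Combine with x ≡ 4 (mod 5): since gcd(11, 5) = 1, we get a unique residue mod 55.
    Write x = 6 + 11·t and substitute into x ≡ 4 (mod 5): 11·t ≡ 4 − 6 = -2 (mod 5).
    Reduce coefficients mod 5: 1·t ≡ 3 (mod 5).
    So t ≡ 3 (mod 5).
    Then x = 6 + 11·3 = 39, valid modulo lcm(11, 5) = 55: x ≡ 39 (mod 55).
  Combine with x ≡ 0 (mod 7): since gcd(55, 7) = 1, we get a unique residue mod 385.
    Write x = 39 + 55·t and substitute into x ≡ 0 (mod 7): 55·t ≡ 0 − 39 = -39 (mod 7).
    Reduce coefficients mod 7: 6·t ≡ 3 (mod 7).
    The inverse of 6 mod 7 is 6 (since 6·6 = 36 = 5·7 + 1), so t ≡ 6·3 = 18 ≡ 4 (mod 7).
    Then x = 39 + 55·4 = 259, valid modulo lcm(55, 7) = 385: x ≡ 259 (mod 385).
Verify: 259 mod 11 = 6 ✓, 259 mod 5 = 4 ✓, 259 mod 7 = 0 ✓.

x ≡ 259 (mod 385).


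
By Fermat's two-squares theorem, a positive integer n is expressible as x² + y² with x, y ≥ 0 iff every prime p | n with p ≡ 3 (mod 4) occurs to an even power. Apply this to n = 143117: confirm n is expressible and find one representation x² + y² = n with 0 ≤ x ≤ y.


Step 1: Factor n = 143117 = 13 · 101 · 109.
Step 2: Check the mod-4 condition on each prime factor: 13 ≡ 1 (mod 4), exponent 1; 101 ≡ 1 (mod 4), exponent 1; 109 ≡ 1 (mod 4), exponent 1.
All primes ≡ 3 (mod 4) appear to even exponent (or don't appear), so by the two-squares theorem n IS expressible as a sum of two squares.
Step 3: Build a representation. Here n = 13 · 101 · 109 is a product of primes ≡ 1 (mod 4). Each prime p ≡ 1 (mod 4) is itself a sum of two squares; find a² by testing p − a² for a perfect square:
  13: 13 − 1² = 12, 13 − 2² = 9 = 3² ⇒ 13 = 2² + 3².
  101: 101 − 1² = 100 = 10² ⇒ 101 = 1² + 10².
  109: 109 − 1² = 108, 109 − 2² = 105, 109 − 3² = 100 = 10² ⇒ 109 = 3² + 10².
  Combine using the Brahmagupta–Fibonacci identity (a² + b²)(c² + d²) = (ac − bd)² + (ad + bc)² = (ac + bd)² + (ad − bc)²:
  13 · 101 = 1313: from (2² + 3²)(1² + 10²), take (2·1 − 3·10, 2·10 + 3·1) = (2 − 30, 20 + 3) = (-28, 23); dropping signs (only squares matter) gives (28, 23); check 28² + 23² = 784 + 529 = 1313 ✓.
  1313 · 109 = 143117: from (28² + 23²)(3² + 10²), take (28·3 − 23·10, 28·10 + 23·3) = (84 − 230, 280 + 69) = (-146, 349); dropping signs (only squares matter) gives (146, 349); check 146² + 349² = 21316 + 121801 = 143117 ✓.
Step 4: Order so x ≤ y and verify: 146² + 349² = 21316 + 121801 = 143117 = n. ✓

n = 143117 = 146² + 349² (one valid representation with x ≤ y).


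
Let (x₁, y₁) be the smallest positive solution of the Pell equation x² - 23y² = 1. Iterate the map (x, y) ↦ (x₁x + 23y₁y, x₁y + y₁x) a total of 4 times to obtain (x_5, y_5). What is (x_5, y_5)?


Step 1: Find the fundamental solution (x₁, y₁) of x² - 23y² = 1.
  Expand √23 as a continued fraction. a₀ = ⌊√23⌋ = 4; iterate m_{k+1} = d_k·a_k − m_k, d_{k+1} = (23 − m_{k+1}²)/d_k, a_{k+1} = ⌊(a₀ + m_{k+1})/d_{k+1}⌋ (starting m₀ = 0, d₀ = 1), with convergents p_k = a_k·p_{k-1} + p_{k-2}, q_k = a_k·q_{k-1} + q_{k-2} (p₋₁ = 1, q₋₁ = 0):
  k = 0: a₀ = 4; p₀/q₀ = 4/1; p₀² − 23·q₀² = 16 − 23 = -7.
  k = 1: m = 4, d = 7, a = ⌊(4 + 4)/7⌋ = 1; p/q = (1·4 + 1)/(1·1 + 0) = 5/1; p² − 23·q² = 25 − 23 = 2.
  k = 2: m = 3, d = 2, a = ⌊(4 + 3)/2⌋ = 3; p/q = (3·5 + 4)/(3·1 + 1) = 19/4; p² − 23·q² = 361 − 368 = -7.
  k = 3: m = 3, d = 7, a = ⌊(4 + 3)/7⌋ = 1; p/q = (1·19 + 5)/(1·4 + 1) = 24/5; p² − 23·q² = 576 − 575 = 1.
  The first convergent with p² − 23·q² = 1 gives the fundamental solution (x₁, y₁) = (24, 5).
Step 2: Apply the recurrence (x_{n+1}, y_{n+1}) = (x₁x_n + 23y₁y_n, x₁y_n + y₁x_n) repeatedly.
  From (x_1, y_1) = (24, 5): x_2 = 24·24 + 23·5·5 = 1151; y_2 = 24·5 + 5·24 = 240.
  From (x_2, y_2) = (1151, 240): x_3 = 24·1151 + 23·5·240 = 55224; y_3 = 24·240 + 5·1151 = 11515.
  From (x_3, y_3) = (55224, 11515): x_4 = 24·55224 + 23·5·11515 = 2649601; y_4 = 24·11515 + 5·55224 = 552480.
  From (x_4, y_4) = (2649601, 552480): x_5 = 24·2649601 + 23·5·552480 = 127125624; y_5 = 24·552480 + 5·2649601 = 26507525.
Step 3: Verify x_5² - 23·y_5² = 16160924277389376 - 16160924277389375 = 1 (should be 1). ✓

(x_1, y_1) = (24, 5); (x_5, y_5) = (127125624, 26507525).


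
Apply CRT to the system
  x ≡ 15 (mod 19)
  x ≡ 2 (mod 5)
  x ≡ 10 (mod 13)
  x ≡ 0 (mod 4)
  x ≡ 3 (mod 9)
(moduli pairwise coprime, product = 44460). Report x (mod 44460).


Product of moduli M = 19 · 5 · 13 · 4 · 9 = 44460.
Merge one congruence at a time:
  Start: x ≡ 15 (mod 19).
  Combine with x ≡ 2 (mod 5); new modulus lcm = 95.
    Write x = 15 + 19·t and substitute into x ≡ 2 (mod 5): 19·t ≡ 2 − 15 = -13 (mod 5).
    Reduce coefficients mod 5: 4·t ≡ 2 (mod 5).
    The inverse of 4 mod 5 is 4 (since 4·4 = 16 = 3·5 + 1), so t ≡ 4·2 = 8 ≡ 3 (mod 5).
    Then x = 15 + 19·3 = 72, valid modulo lcm(19, 5) = 95: x ≡ 72 (mod 95).
  Combine with x ≡ 10 (mod 13); new modulus lcm = 1235.
    Write x = 72 + 95·t and substitute into x ≡ 10 (mod 13): 95·t ≡ 10 − 72 = -62 (mod 13).
    Reduce coefficients mod 13: 4·t ≡ 3 (mod 13).
    The inverse of 4 mod 13 is 10 (since 4·10 = 40 = 3·13 + 1), so t ≡ 10·3 = 30 ≡ 4 (mod 13).
    Then x = 72 + 95·4 = 452, valid modulo lcm(95, 13) = 1235: x ≡ 452 (mod 1235).
  Combine with x ≡ 0 (mod 4); new modulus lcm = 4940.
    Write x = 452 + 1235·t and substitute into x ≡ 0 (mod 4): 1235·t ≡ 0 − 452 = -452 (mod 4).
    Reduce coefficients mod 4: 3·t ≡ 0 (mod 4).
    The inverse of 3 mod 4 is 3 (since 3·3 = 9 = 2·4 + 1), so t ≡ 3·0 = 0 ≡ 0 (mod 4).
    Then x = 452 + 1235·0 = 452, valid modulo lcm(1235, 4) = 4940: x ≡ 452 (mod 4940).
  Combine with x ≡ 3 (mod 9); new modulus lcm = 44460.
    Write x = 452 + 4940·t and substitute into x ≡ 3 (mod 9): 4940·t ≡ 3 − 452 = -449 (mod 9).
    Reduce coefficients mod 9: 8·t ≡ 1 (mod 9).
    The inverse of 8 mod 9 is 8 (since 8·8 = 64 = 7·9 + 1), so t ≡ 8·1 = 8 ≡ 8 (mod 9).
    Then x = 452 + 4940·8 = 39972, valid modulo lcm(4940, 9) = 44460: x ≡ 39972 (mod 44460).
Verify against each original: 39972 mod 19 = 15, 39972 mod 5 = 2, 39972 mod 13 = 10, 39972 mod 4 = 0, 39972 mod 9 = 3.

x ≡ 39972 (mod 44460).


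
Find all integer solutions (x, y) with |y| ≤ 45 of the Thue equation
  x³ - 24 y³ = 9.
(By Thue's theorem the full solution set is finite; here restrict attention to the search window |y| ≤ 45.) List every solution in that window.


The equation is x³ - 24y³ = 9. For fixed y, x³ = 24·y³ + 9, so a solution requires the RHS to be a perfect cube.
Strategy: iterate y from -45 to 45, compute RHS = 24·y³ + 9, and check whether it is a (positive or negative) perfect cube.
Check small values of y:
  y = 0: RHS = 9 is not a perfect cube.
  y = 1: RHS = 33 is not a perfect cube.
  y = -1: RHS = -15 is not a perfect cube.
  y = 2: RHS = 201 is not a perfect cube.
  y = -2: RHS = -183 is not a perfect cube.
  y = 3: RHS = 657 is not a perfect cube.
  y = -3: RHS = -639 is not a perfect cube.
Continuing the search up to |y| = 45 finds no solutions either.
No (x, y) in the scanned range satisfies the equation.

No integer solutions with |y| ≤ 45.


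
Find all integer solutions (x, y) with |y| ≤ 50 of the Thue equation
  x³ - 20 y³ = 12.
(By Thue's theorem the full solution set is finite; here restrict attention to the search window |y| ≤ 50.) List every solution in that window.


The equation is x³ - 20y³ = 12. For fixed y, x³ = 20·y³ + 12, so a solution requires the RHS to be a perfect cube.
Strategy: iterate y from -50 to 50, compute RHS = 20·y³ + 12, and check whether it is a (positive or negative) perfect cube.
Check small values of y:
  y = 0: RHS = 12 is not a perfect cube.
  y = 1: RHS = 32 is not a perfect cube.
  y = -1: RHS = -8 = (-2)³ ⇒ x = -2 works.
  y = 2: RHS = 172 is not a perfect cube.
  y = -2: RHS = -148 is not a perfect cube.
  y = 3: RHS = 552 is not a perfect cube.
  y = -3: RHS = -528 is not a perfect cube.
Continuing the search up to |y| = 50 finds no further solutions beyond those listed.
Collected solutions: (-2, -1).

Solutions (with |y| ≤ 50): (-2, -1).


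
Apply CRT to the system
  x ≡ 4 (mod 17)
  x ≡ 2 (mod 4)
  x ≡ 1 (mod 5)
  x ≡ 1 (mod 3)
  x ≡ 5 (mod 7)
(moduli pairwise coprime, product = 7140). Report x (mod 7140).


Product of moduli M = 17 · 4 · 5 · 3 · 7 = 7140.
Merge one congruence at a time:
  Start: x ≡ 4 (mod 17).
  Combine with x ≡ 2 (mod 4); new modulus lcm = 68.
    Write x = 4 + 17·t and substitute into x ≡ 2 (mod 4): 17·t ≡ 2 − 4 = -2 (mod 4).
    Reduce coefficients mod 4: 1·t ≡ 2 (mod 4).
    So t ≡ 2 (mod 4).
    Then x = 4 + 17·2 = 38, valid modulo lcm(17, 4) = 68: x ≡ 38 (mod 68).
  Combine with x ≡ 1 (mod 5); new modulus lcm = 340.
    Write x = 38 + 68·t and substitute into x ≡ 1 (mod 5): 68·t ≡ 1 − 38 = -37 (mod 5).
    Reduce coefficients mod 5: 3·t ≡ 3 (mod 5).
    The inverse of 3 mod 5 is 2 (since 3·2 = 6 = 1·5 + 1), so t ≡ 2·3 = 6 ≡ 1 (mod 5).
    Then x = 38 + 68·1 = 106, valid modulo lcm(68, 5) = 340: x ≡ 106 (mod 340).
  Combine with x ≡ 1 (mod 3); new modulus lcm = 1020.
    Write x = 106 + 340·t and substitute into x ≡ 1 (mod 3): 340·t ≡ 1 − 106 = -105 (mod 3).
    Reduce coefficients mod 3: 1·t ≡ 0 (mod 3).
    So t ≡ 0 (mod 3).
    Then x = 106 + 340·0 = 106, valid modulo lcm(340, 3) = 1020: x ≡ 106 (mod 1020).
  Combine with x ≡ 5 (mod 7); new modulus lcm = 7140.
    Write x = 106 + 1020·t and substitute into x ≡ 5 (mod 7): 1020·t ≡ 5 − 106 = -101 (mod 7).
    Reduce coefficients mod 7: 5·t ≡ 4 (mod 7).
    The inverse of 5 mod 7 is 3 (since 5·3 = 15 = 2·7 + 1), so t ≡ 3·4 = 12 ≡ 5 (mod 7).
    Then x = 106 + 1020·5 = 5206, valid modulo lcm(1020, 7) = 7140: x ≡ 5206 (mod 7140).
Verify against each original: 5206 mod 17 = 4, 5206 mod 4 = 2, 5206 mod 5 = 1, 5206 mod 3 = 1, 5206 mod 7 = 5.

x ≡ 5206 (mod 7140).


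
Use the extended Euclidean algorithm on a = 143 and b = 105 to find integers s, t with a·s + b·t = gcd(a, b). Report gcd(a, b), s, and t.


Euclidean algorithm on (143, 105) — divide until remainder is 0:
  143 = 1 · 105 + 38
  105 = 2 · 38 + 29
  38 = 1 · 29 + 9
  29 = 3 · 9 + 2
  9 = 4 · 2 + 1
  2 = 2 · 1 + 0
gcd(143, 105) = 1.
Track Bezout coefficients alongside the remainders: start with r₀ = 143 = a·1 + b·0 (s = 1, t = 0) and r₁ = 105 = a·0 + b·1 (s = 0, t = 1); each new remainder r_{k+1} = r_{k-1} − q_k·r_k inherits s_{k+1} = s_{k-1} − q_k·s_k, t_{k+1} = t_{k-1} − q_k·t_k, so r_k = a·s_k + b·t_k at every step:
  q = 1: r = 38, s = 1 − 1·0 = 1, t = 0 − 1·1 = -1  (check: 143·1 + 105·(-1) = 38)
  q = 2: r = 29, s = 0 − 2·1 = -2, t = 1 − 2·(-1) = 3  (check: 143·(-2) + 105·3 = 29)
  q = 1: r = 9, s = 1 − 1·(-2) = 3, t = -1 − 1·3 = -4  (check: 143·3 + 105·(-4) = 9)
  q = 3: r = 2, s = -2 − 3·3 = -11, t = 3 − 3·(-4) = 15  (check: 143·(-11) + 105·15 = 2)
  q = 4: r = 1, s = 3 − 4·(-11) = 47, t = -4 − 4·15 = -64  (check: 143·47 + 105·(-64) = 1)
The row with r = 1 (the gcd) gives the Bezout coefficients s = 47, t = -64.
Result: 143 · (47) + 105 · (-64) = 1.

gcd(143, 105) = 1; s = 47, t = -64 (check: 143·47 + 105·(-64) = 1).


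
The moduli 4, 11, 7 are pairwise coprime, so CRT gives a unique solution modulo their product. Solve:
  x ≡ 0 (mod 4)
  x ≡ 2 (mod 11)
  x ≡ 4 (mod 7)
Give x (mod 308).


Moduli 4, 11, 7 are pairwise coprime; by CRT there is a unique solution modulo M = 4 · 11 · 7 = 308.
Solve pairwise, accumulating the modulus:
  Start with x ≡ 0 (mod 4).
  Combine with x ≡ 2 (mod 11): since gcd(4, 11) = 1, we get a unique residue mod 44.
    Write x = 0 + 4·t and substitute into x ≡ 2 (mod 11): 4·t ≡ 2 − 0 = 2 (mod 11).
    The inverse of 4 mod 11 is 3 (since 4·3 = 12 = 1·11 + 1), so t ≡ 3·2 = 6 ≡ 6 (mod 11).
    Then x = 0 + 4·6 = 24, valid modulo lcm(4, 11) = 44: x ≡ 24 (mod 44).
  Combine with x ≡ 4 (mod 7): since gcd(44, 7) = 1, we get a unique residue mod 308.
    Write x = 24 + 44·t and substitute into x ≡ 4 (mod 7): 44·t ≡ 4 − 24 = -20 (mod 7).
    Reduce coefficients mod 7: 2·t ≡ 1 (mod 7).
    The inverse of 2 mod 7 is 4 (since 2·4 = 8 = 1·7 + 1), so t ≡ 4·1 = 4 ≡ 4 (mod 7).
    Then x = 24 + 44·4 = 200, valid modulo lcm(44, 7) = 308: x ≡ 200 (mod 308).
Verify: 200 mod 4 = 0 ✓, 200 mod 11 = 2 ✓, 200 mod 7 = 4 ✓.

x ≡ 200 (mod 308).


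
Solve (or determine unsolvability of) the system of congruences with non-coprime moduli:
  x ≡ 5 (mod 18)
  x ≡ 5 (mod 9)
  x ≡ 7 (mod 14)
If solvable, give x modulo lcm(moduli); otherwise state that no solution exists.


Moduli 18, 9, 14 are not pairwise coprime, so CRT works modulo lcm(m_i) when all pairwise compatibility conditions hold.
Pairwise compatibility: gcd(m_i, m_j) must divide a_i - a_j for every pair.
Merge one congruence at a time:
  Start: x ≡ 5 (mod 18).
  Combine with x ≡ 5 (mod 9): gcd(18, 9) = 9; 5 - 5 = 0, which IS divisible by 9, so compatible.
    Write x = 5 + 18·t and substitute into x ≡ 5 (mod 9): 18·t ≡ 5 − 5 = 0 (mod 9).
    Divide the congruence (and modulus) by g = 9: 2·t ≡ 0 (mod 1).
    Modulo 1 every t works; take t = 0.
    Then x = 5 + 18·0 = 5, valid modulo lcm(18, 9) = 18: x ≡ 5 (mod 18).
  Combine with x ≡ 7 (mod 14): gcd(18, 14) = 2; 7 - 5 = 2, which IS divisible by 2, so compatible.
    Write x = 5 + 18·t and substitute into x ≡ 7 (mod 14): 18·t ≡ 7 − 5 = 2 (mod 14).
    Divide the congruence (and modulus) by g = 2: 9·t ≡ 1 (mod 7).
    Reduce coefficients mod 7: 2·t ≡ 1 (mod 7).
    The inverse of 2 mod 7 is 4 (since 2·4 = 8 = 1·7 + 1), so t ≡ 4·1 = 4 ≡ 4 (mod 7).
    Then x = 5 + 18·4 = 77, valid modulo lcm(18, 14) = 126: x ≡ 77 (mod 126).
Verify: 77 mod 18 = 5, 77 mod 9 = 5, 77 mod 14 = 7.

x ≡ 77 (mod 126).


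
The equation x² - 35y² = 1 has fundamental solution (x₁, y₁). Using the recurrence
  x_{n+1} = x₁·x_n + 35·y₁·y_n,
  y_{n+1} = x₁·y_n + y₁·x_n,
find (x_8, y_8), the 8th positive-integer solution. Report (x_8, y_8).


Step 1: Find the fundamental solution (x₁, y₁) of x² - 35y² = 1.
  Expand √35 as a continued fraction. a₀ = ⌊√35⌋ = 5; iterate m_{k+1} = d_k·a_k − m_k, d_{k+1} = (35 − m_{k+1}²)/d_k, a_{k+1} = ⌊(a₀ + m_{k+1})/d_{k+1}⌋ (starting m₀ = 0, d₀ = 1), with convergents p_k = a_k·p_{k-1} + p_{k-2}, q_k = a_k·q_{k-1} + q_{k-2} (p₋₁ = 1, q₋₁ = 0):
  k = 0: a₀ = 5; p₀/q₀ = 5/1; p₀² − 35·q₀² = 25 − 35 = -10.
  k = 1: m = 5, d = 10, a = ⌊(5 + 5)/10⌋ = 1; p/q = (1·5 + 1)/(1·1 + 0) = 6/1; p² − 35·q² = 36 − 35 = 1.
  The first convergent with p² − 35·q² = 1 gives the fundamental solution (x₁, y₁) = (6, 1).
Step 2: Apply the recurrence (x_{n+1}, y_{n+1}) = (x₁x_n + 35y₁y_n, x₁y_n + y₁x_n) repeatedly.
  From (x_1, y_1) = (6, 1): x_2 = 6·6 + 35·1·1 = 71; y_2 = 6·1 + 1·6 = 12.
  From (x_2, y_2) = (71, 12): x_3 = 6·71 + 35·1·12 = 846; y_3 = 6·12 + 1·71 = 143.
  From (x_3, y_3) = (846, 143): x_4 = 6·846 + 35·1·143 = 10081; y_4 = 6·143 + 1·846 = 1704.
  From (x_4, y_4) = (10081, 1704): x_5 = 6·10081 + 35·1·1704 = 120126; y_5 = 6·1704 + 1·10081 = 20305.
  From (x_5, y_5) = (120126, 20305): x_6 = 6·120126 + 35·1·20305 = 1431431; y_6 = 6·20305 + 1·120126 = 241956.
  From (x_6, y_6) = (1431431, 241956): x_7 = 6·1431431 + 35·1·241956 = 17057046; y_7 = 6·241956 + 1·1431431 = 2883167.
  From (x_7, y_7) = (17057046, 2883167): x_8 = 6·17057046 + 35·1·2883167 = 203253121; y_8 = 6·2883167 + 1·17057046 = 34356048.
Step 3: Verify x_8² - 35·y_8² = 41311831196240641 - 41311831196240640 = 1 (should be 1). ✓

(x_1, y_1) = (6, 1); (x_8, y_8) = (203253121, 34356048).


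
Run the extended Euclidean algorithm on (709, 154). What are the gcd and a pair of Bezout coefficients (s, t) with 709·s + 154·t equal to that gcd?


Euclidean algorithm on (709, 154) — divide until remainder is 0:
  709 = 4 · 154 + 93
  154 = 1 · 93 + 61
  93 = 1 · 61 + 32
  61 = 1 · 32 + 29
  32 = 1 · 29 + 3
  29 = 9 · 3 + 2
  3 = 1 · 2 + 1
  2 = 2 · 1 + 0
gcd(709, 154) = 1.
Track Bezout coefficients alongside the remainders: start with r₀ = 709 = a·1 + b·0 (s = 1, t = 0) and r₁ = 154 = a·0 + b·1 (s = 0, t = 1); each new remainder r_{k+1} = r_{k-1} − q_k·r_k inherits s_{k+1} = s_{k-1} − q_k·s_k, t_{k+1} = t_{k-1} − q_k·t_k, so r_k = a·s_k + b·t_k at every step:
  q = 4: r = 93, s = 1 − 4·0 = 1, t = 0 − 4·1 = -4  (check: 709·1 + 154·(-4) = 93)
  q = 1: r = 61, s = 0 − 1·1 = -1, t = 1 − 1·(-4) = 5  (check: 709·(-1) + 154·5 = 61)
  q = 1: r = 32, s = 1 − 1·(-1) = 2, t = -4 − 1·5 = -9  (check: 709·2 + 154·(-9) = 32)
  q = 1: r = 29, s = -1 − 1·2 = -3, t = 5 − 1·(-9) = 14  (check: 709·(-3) + 154·14 = 29)
  q = 1: r = 3, s = 2 − 1·(-3) = 5, t = -9 − 1·14 = -23  (check: 709·5 + 154·(-23) = 3)
  q = 9: r = 2, s = -3 − 9·5 = -48, t = 14 − 9·(-23) = 221  (check: 709·(-48) + 154·221 = 2)
  q = 1: r = 1, s = 5 − 1·(-48) = 53, t = -23 − 1·221 = -244  (check: 709·53 + 154·(-244) = 1)
The row with r = 1 (the gcd) gives the Bezout coefficients s = 53, t = -244.
Result: 709 · (53) + 154 · (-244) = 1.

gcd(709, 154) = 1; s = 53, t = -244 (check: 709·53 + 154·(-244) = 1).


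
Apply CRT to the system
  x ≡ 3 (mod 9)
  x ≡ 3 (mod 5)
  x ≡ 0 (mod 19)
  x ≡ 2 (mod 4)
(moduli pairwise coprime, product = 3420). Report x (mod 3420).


Product of moduli M = 9 · 5 · 19 · 4 = 3420.
Merge one congruence at a time:
  Start: x ≡ 3 (mod 9).
  Combine with x ≡ 3 (mod 5); new modulus lcm = 45.
    Write x = 3 + 9·t and substitute into x ≡ 3 (mod 5): 9·t ≡ 3 − 3 = 0 (mod 5).
    Reduce coefficients mod 5: 4·t ≡ 0 (mod 5).
    The inverse of 4 mod 5 is 4 (since 4·4 = 16 = 3·5 + 1), so t ≡ 4·0 = 0 ≡ 0 (mod 5).
    Then x = 3 + 9·0 = 3, valid modulo lcm(9, 5) = 45: x ≡ 3 (mod 45).
  Combine with x ≡ 0 (mod 19); new modulus lcm = 855.
    Write x = 3 + 45·t and substitute into x ≡ 0 (mod 19): 45·t ≡ 0 − 3 = -3 (mod 19).
    Reduce coefficients mod 19: 7·t ≡ 16 (mod 19).
    The inverse of 7 mod 19 is 11 (since 7·11 = 77 = 4·19 + 1), so t ≡ 11·16 = 176 ≡ 5 (mod 19).
    Then x = 3 + 45·5 = 228, valid modulo lcm(45, 19) = 855: x ≡ 228 (mod 855).
  Combine with x ≡ 2 (mod 4); new modulus lcm = 3420.
    Write x = 228 + 855·t and substitute into x ≡ 2 (mod 4): 855·t ≡ 2 − 228 = -226 (mod 4).
    Reduce coefficients mod 4: 3·t ≡ 2 (mod 4).
    The inverse of 3 mod 4 is 3 (since 3·3 = 9 = 2·4 + 1), so t ≡ 3·2 = 6 ≡ 2 (mod 4).
    Then x = 228 + 855·2 = 1938, valid modulo lcm(855, 4) = 3420: x ≡ 1938 (mod 3420).
Verify against each original: 1938 mod 9 = 3, 1938 mod 5 = 3, 1938 mod 19 = 0, 1938 mod 4 = 2.

x ≡ 1938 (mod 3420).


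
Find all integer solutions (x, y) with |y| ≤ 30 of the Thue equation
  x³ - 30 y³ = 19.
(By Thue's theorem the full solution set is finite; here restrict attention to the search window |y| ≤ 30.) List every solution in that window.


The equation is x³ - 30y³ = 19. For fixed y, x³ = 30·y³ + 19, so a solution requires the RHS to be a perfect cube.
Strategy: iterate y from -30 to 30, compute RHS = 30·y³ + 19, and check whether it is a (positive or negative) perfect cube.
Check small values of y:
  y = 0: RHS = 19 is not a perfect cube.
  y = 1: RHS = 49 is not a perfect cube.
  y = -1: RHS = -11 is not a perfect cube.
  y = 2: RHS = 259 is not a perfect cube.
  y = -2: RHS = -221 is not a perfect cube.
  y = 3: RHS = 829 is not a perfect cube.
  y = -3: RHS = -791 is not a perfect cube.
Continuing the search up to |y| = 30 finds no solutions either.
No (x, y) in the scanned range satisfies the equation.

No integer solutions with |y| ≤ 30.


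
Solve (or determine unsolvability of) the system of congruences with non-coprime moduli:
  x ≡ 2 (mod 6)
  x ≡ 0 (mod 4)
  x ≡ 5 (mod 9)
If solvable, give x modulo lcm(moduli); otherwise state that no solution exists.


Moduli 6, 4, 9 are not pairwise coprime, so CRT works modulo lcm(m_i) when all pairwise compatibility conditions hold.
Pairwise compatibility: gcd(m_i, m_j) must divide a_i - a_j for every pair.
Merge one congruence at a time:
  Start: x ≡ 2 (mod 6).
  Combine with x ≡ 0 (mod 4): gcd(6, 4) = 2; 0 - 2 = -2, which IS divisible by 2, so compatible.
    Write x = 2 + 6·t and substitute into x ≡ 0 (mod 4): 6·t ≡ 0 − 2 = -2 (mod 4).
    Divide the congruence (and modulus) by g = 2: 3·t ≡ -1 (mod 2).
    Reduce coefficients mod 2: 1·t ≡ 1 (mod 2).
    So t ≡ 1 (mod 2).
    Then x = 2 + 6·1 = 8, valid modulo lcm(6, 4) = 12: x ≡ 8 (mod 12).
  Combine with x ≡ 5 (mod 9): gcd(12, 9) = 3; 5 - 8 = -3, which IS divisible by 3, so compatible.
    Write x = 8 + 12·t and substitute into x ≡ 5 (mod 9): 12·t ≡ 5 − 8 = -3 (mod 9).
    Divide the congruence (and modulus) by g = 3: 4·t ≡ -1 (mod 3).
    Reduce coefficients mod 3: 1·t ≡ 2 (mod 3).
    So t ≡ 2 (mod 3).
    Then x = 8 + 12·2 = 32, valid modulo lcm(12, 9) = 36: x ≡ 32 (mod 36).
Verify: 32 mod 6 = 2, 32 mod 4 = 0, 32 mod 9 = 5.

x ≡ 32 (mod 36).


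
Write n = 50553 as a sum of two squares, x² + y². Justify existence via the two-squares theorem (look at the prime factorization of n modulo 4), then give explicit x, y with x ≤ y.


Step 1: Factor n = 50553 = 3^2 · 41 · 137.
Step 2: Check the mod-4 condition on each prime factor: 3 ≡ 3 (mod 4), exponent 2 (must be even); 41 ≡ 1 (mod 4), exponent 1; 137 ≡ 1 (mod 4), exponent 1.
All primes ≡ 3 (mod 4) appear to even exponent (or don't appear), so by the two-squares theorem n IS expressible as a sum of two squares.
Step 3: Build a representation. Group n = k² · m with k = 3 and m = 41 · 137 = 5617 (a product of primes ≡ 1 (mod 4)); a representation of m scales to one of n via (k·x)² + (k·y)² = k²(x² + y²). Each prime p ≡ 1 (mod 4) is itself a sum of two squares; find a² by testing p − a² for a perfect square:
  41: 41 − 1² = 40, 41 − 2² = 37, 41 − 3² = 32, 41 − 4² = 25 = 5² ⇒ 41 = 4² + 5².
  137: 137 − 1² = 136, 137 − 2² = 133, 137 − 3² = 128, 137 − 4² = 121 = 11² ⇒ 137 = 4² + 11².
  Combine using the Brahmagupta–Fibonacci identity (a² + b²)(c² + d²) = (ac − bd)² + (ad + bc)² = (ac + bd)² + (ad − bc)²:
  41 · 137 = 5617: from (4² + 5²)(4² + 11²), take (4·4 − 5·11, 4·11 + 5·4) = (16 − 55, 44 + 20) = (-39, 64); dropping signs (only squares matter) gives (39, 64); check 39² + 64² = 1521 + 4096 = 5617 ✓.
  Scale by k = 3: (3·39, 3·64) = (117, 192).
Step 4: Order so x ≤ y and verify: 117² + 192² = 13689 + 36864 = 50553 = n. ✓

n = 50553 = 117² + 192² (one valid representation with x ≤ y).


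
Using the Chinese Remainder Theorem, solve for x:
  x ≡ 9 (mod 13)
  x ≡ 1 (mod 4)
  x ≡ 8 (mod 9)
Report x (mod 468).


Moduli 13, 4, 9 are pairwise coprime; by CRT there is a unique solution modulo M = 13 · 4 · 9 = 468.
Solve pairwise, accumulating the modulus:
  Start with x ≡ 9 (mod 13).
  Combine with x ≡ 1 (mod 4): since gcd(13, 4) = 1, we get a unique residue mod 52.
    Write x = 9 + 13·t and substitute into x ≡ 1 (mod 4): 13·t ≡ 1 − 9 = -8 (mod 4).
    Reduce coefficients mod 4: 1·t ≡ 0 (mod 4).
    So t ≡ 0 (mod 4).
    Then x = 9 + 13·0 = 9, valid modulo lcm(13, 4) = 52: x ≡ 9 (mod 52).
  Combine with x ≡ 8 (mod 9): since gcd(52, 9) = 1, we get a unique residue mod 468.
    Write x = 9 + 52·t and substitute into x ≡ 8 (mod 9): 52·t ≡ 8 − 9 = -1 (mod 9).
    Reduce coefficients mod 9: 7·t ≡ 8 (mod 9).
    The inverse of 7 mod 9 is 4 (since 7·4 = 28 = 3·9 + 1), so t ≡ 4·8 = 32 ≡ 5 (mod 9).
    Then x = 9 + 52·5 = 269, valid modulo lcm(52, 9) = 468: x ≡ 269 (mod 468).
Verify: 269 mod 13 = 9 ✓, 269 mod 4 = 1 ✓, 269 mod 9 = 8 ✓.

x ≡ 269 (mod 468).


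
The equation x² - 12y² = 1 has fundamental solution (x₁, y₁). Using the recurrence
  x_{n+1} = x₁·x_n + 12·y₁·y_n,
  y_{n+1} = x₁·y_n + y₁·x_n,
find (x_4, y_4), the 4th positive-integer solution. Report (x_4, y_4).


Step 1: Find the fundamental solution (x₁, y₁) of x² - 12y² = 1.
  Expand √12 as a continued fraction. a₀ = ⌊√12⌋ = 3; iterate m_{k+1} = d_k·a_k − m_k, d_{k+1} = (12 − m_{k+1}²)/d_k, a_{k+1} = ⌊(a₀ + m_{k+1})/d_{k+1}⌋ (starting m₀ = 0, d₀ = 1), with convergents p_k = a_k·p_{k-1} + p_{k-2}, q_k = a_k·q_{k-1} + q_{k-2} (p₋₁ = 1, q₋₁ = 0):
  k = 0: a₀ = 3; p₀/q₀ = 3/1; p₀² − 12·q₀² = 9 − 12 = -3.
  k = 1: m = 3, d = 3, a = ⌊(3 + 3)/3⌋ = 2; p/q = (2·3 + 1)/(2·1 + 0) = 7/2; p² − 12·q² = 49 − 48 = 1.
  The first convergent with p² − 12·q² = 1 gives the fundamental solution (x₁, y₁) = (7, 2).
Step 2: Apply the recurrence (x_{n+1}, y_{n+1}) = (x₁x_n + 12y₁y_n, x₁y_n + y₁x_n) repeatedly.
  From (x_1, y_1) = (7, 2): x_2 = 7·7 + 12·2·2 = 97; y_2 = 7·2 + 2·7 = 28.
  From (x_2, y_2) = (97, 28): x_3 = 7·97 + 12·2·28 = 1351; y_3 = 7·28 + 2·97 = 390.
  From (x_3, y_3) = (1351, 390): x_4 = 7·1351 + 12·2·390 = 18817; y_4 = 7·390 + 2·1351 = 5432.
Step 3: Verify x_4² - 12·y_4² = 354079489 - 354079488 = 1 (should be 1). ✓

(x_1, y_1) = (7, 2); (x_4, y_4) = (18817, 5432).


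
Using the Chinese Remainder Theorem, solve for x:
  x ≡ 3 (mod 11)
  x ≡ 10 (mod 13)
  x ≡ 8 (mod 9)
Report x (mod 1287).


Moduli 11, 13, 9 are pairwise coprime; by CRT there is a unique solution modulo M = 11 · 13 · 9 = 1287.
Solve pairwise, accumulating the modulus:
  Start with x ≡ 3 (mod 11).
  Combine with x ≡ 10 (mod 13): since gcd(11, 13) = 1, we get a unique residue mod 143.
    Write x = 3 + 11·t and substitute into x ≡ 10 (mod 13): 11·t ≡ 10 − 3 = 7 (mod 13).
    The inverse of 11 mod 13 is 6 (since 11·6 = 66 = 5·13 + 1), so t ≡ 6·7 = 42 ≡ 3 (mod 13).
    Then x = 3 + 11·3 = 36, valid modulo lcm(11, 13) = 143: x ≡ 36 (mod 143).
  Combine with x ≡ 8 (mod 9): since gcd(143, 9) = 1, we get a unique residue mod 1287.
    Write x = 36 + 143·t and substitute into x ≡ 8 (mod 9): 143·t ≡ 8 − 36 = -28 (mod 9).
    Reduce coefficients mod 9: 8·t ≡ 8 (mod 9).
    The inverse of 8 mod 9 is 8 (since 8·8 = 64 = 7·9 + 1), so t ≡ 8·8 = 64 ≡ 1 (mod 9).
    Then x = 36 + 143·1 = 179, valid modulo lcm(143, 9) = 1287: x ≡ 179 (mod 1287).
Verify: 179 mod 11 = 3 ✓, 179 mod 13 = 10 ✓, 179 mod 9 = 8 ✓.

x ≡ 179 (mod 1287).


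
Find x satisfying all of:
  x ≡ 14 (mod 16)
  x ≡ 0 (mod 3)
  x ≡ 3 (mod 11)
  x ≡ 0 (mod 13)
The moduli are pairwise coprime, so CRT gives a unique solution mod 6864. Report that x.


Product of moduli M = 16 · 3 · 11 · 13 = 6864.
Merge one congruence at a time:
  Start: x ≡ 14 (mod 16).
  Combine with x ≡ 0 (mod 3); new modulus lcm = 48.
    Write x = 14 + 16·t and substitute into x ≡ 0 (mod 3): 16·t ≡ 0 − 14 = -14 (mod 3).
    Reduce coefficients mod 3: 1·t ≡ 1 (mod 3).
    So t ≡ 1 (mod 3).
    Then x = 14 + 16·1 = 30, valid modulo lcm(16, 3) = 48: x ≡ 30 (mod 48).
  Combine with x ≡ 3 (mod 11); new modulus lcm = 528.
    Write x = 30 + 48·t and substitute into x ≡ 3 (mod 11): 48·t ≡ 3 − 30 = -27 (mod 11).
    Reduce coefficients mod 11: 4·t ≡ 6 (mod 11).
    The inverse of 4 mod 11 is 3 (since 4·3 = 12 = 1·11 + 1), so t ≡ 3·6 = 18 ≡ 7 (mod 11).
    Then x = 30 + 48·7 = 366, valid modulo lcm(48, 11) = 528: x ≡ 366 (mod 528).
  Combine with x ≡ 0 (mod 13); new modulus lcm = 6864.
    Write x = 366 + 528·t and substitute into x ≡ 0 (mod 13): 528·t ≡ 0 − 366 = -366 (mod 13).
    Reduce coefficients mod 13: 8·t ≡ 11 (mod 13).
    The inverse of 8 mod 13 is 5 (since 8·5 = 40 = 3·13 + 1), so t ≡ 5·11 = 55 ≡ 3 (mod 13).
    Then x = 366 + 528·3 = 1950, valid modulo lcm(528, 13) = 6864: x ≡ 1950 (mod 6864).
Verify against each original: 1950 mod 16 = 14, 1950 mod 3 = 0, 1950 mod 11 = 3, 1950 mod 13 = 0.

x ≡ 1950 (mod 6864).


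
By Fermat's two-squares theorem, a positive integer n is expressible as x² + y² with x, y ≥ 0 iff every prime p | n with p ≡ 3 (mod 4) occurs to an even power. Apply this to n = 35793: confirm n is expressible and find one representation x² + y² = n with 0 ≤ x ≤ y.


Step 1: Factor n = 35793 = 3^2 · 41 · 97.
Step 2: Check the mod-4 condition on each prime factor: 3 ≡ 3 (mod 4), exponent 2 (must be even); 41 ≡ 1 (mod 4), exponent 1; 97 ≡ 1 (mod 4), exponent 1.
All primes ≡ 3 (mod 4) appear to even exponent (or don't appear), so by the two-squares theorem n IS expressible as a sum of two squares.
Step 3: Build a representation. Group n = k² · m with k = 3 and m = 41 · 97 = 3977 (a product of primes ≡ 1 (mod 4)); a representation of m scales to one of n via (k·x)² + (k·y)² = k²(x² + y²). Each prime p ≡ 1 (mod 4) is itself a sum of two squares; find a² by testing p − a² for a perfect square:
  41: 41 − 1² = 40, 41 − 2² = 37, 41 − 3² = 32, 41 − 4² = 25 = 5² ⇒ 41 = 4² + 5².
  97: 97 − 1² = 96, 97 − 2² = 93, 97 − 3² = 88, 97 − 4² = 81 = 9² ⇒ 97 = 4² + 9².
  Combine using the Brahmagupta–Fibonacci identity (a² + b²)(c² + d²) = (ac − bd)² + (ad + bc)² = (ac + bd)² + (ad − bc)²:
  41 · 97 = 3977: from (4² + 5²)(4² + 9²), take (4·4 − 5·9, 4·9 + 5·4) = (16 − 45, 36 + 20) = (-29, 56); dropping signs (only squares matter) gives (29, 56); check 29² + 56² = 841 + 3136 = 3977 ✓.
  Scale by k = 3: (3·29, 3·56) = (87, 168).
Step 4: Order so x ≤ y and verify: 87² + 168² = 7569 + 28224 = 35793 = n. ✓

n = 35793 = 87² + 168² (one valid representation with x ≤ y).


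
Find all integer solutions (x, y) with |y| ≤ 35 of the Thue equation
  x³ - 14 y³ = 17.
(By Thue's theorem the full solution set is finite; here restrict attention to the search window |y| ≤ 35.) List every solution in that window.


The equation is x³ - 14y³ = 17. For fixed y, x³ = 14·y³ + 17, so a solution requires the RHS to be a perfect cube.
Strategy: iterate y from -35 to 35, compute RHS = 14·y³ + 17, and check whether it is a (positive or negative) perfect cube.
Check small values of y:
  y = 0: RHS = 17 is not a perfect cube.
  y = 1: RHS = 31 is not a perfect cube.
  y = -1: RHS = 3 is not a perfect cube.
  y = 2: RHS = 129 is not a perfect cube.
  y = -2: RHS = -95 is not a perfect cube.
  y = 3: RHS = 395 is not a perfect cube.
  y = -3: RHS = -361 is not a perfect cube.
Continuing the search up to |y| = 35 finds no solutions either.
No (x, y) in the scanned range satisfies the equation.

No integer solutions with |y| ≤ 35.


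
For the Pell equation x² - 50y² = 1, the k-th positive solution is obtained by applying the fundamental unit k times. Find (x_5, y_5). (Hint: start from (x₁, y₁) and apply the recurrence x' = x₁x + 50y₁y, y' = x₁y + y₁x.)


Step 1: Find the fundamental solution (x₁, y₁) of x² - 50y² = 1.
  Expand √50 as a continued fraction. a₀ = ⌊√50⌋ = 7; iterate m_{k+1} = d_k·a_k − m_k, d_{k+1} = (50 − m_{k+1}²)/d_k, a_{k+1} = ⌊(a₀ + m_{k+1})/d_{k+1}⌋ (starting m₀ = 0, d₀ = 1), with convergents p_k = a_k·p_{k-1} + p_{k-2}, q_k = a_k·q_{k-1} + q_{k-2} (p₋₁ = 1, q₋₁ = 0):
  k = 0: a₀ = 7; p₀/q₀ = 7/1; p₀² − 50·q₀² = 49 − 50 = -1.
  k = 1: m = 7, d = 1, a = ⌊(7 + 7)/1⌋ = 14; p/q = (14·7 + 1)/(14·1 + 0) = 99/14; p² − 50·q² = 9801 − 9800 = 1.
  The first convergent with p² − 50·q² = 1 gives the fundamental solution (x₁, y₁) = (99, 14).
Step 2: Apply the recurrence (x_{n+1}, y_{n+1}) = (x₁x_n + 50y₁y_n, x₁y_n + y₁x_n) repeatedly.
  From (x_1, y_1) = (99, 14): x_2 = 99·99 + 50·14·14 = 19601; y_2 = 99·14 + 14·99 = 2772.
  From (x_2, y_2) = (19601, 2772): x_3 = 99·19601 + 50·14·2772 = 3880899; y_3 = 99·2772 + 14·19601 = 548842.
  From (x_3, y_3) = (3880899, 548842): x_4 = 99·3880899 + 50·14·548842 = 768398401; y_4 = 99·548842 + 14·3880899 = 108667944.
  From (x_4, y_4) = (768398401, 108667944): x_5 = 99·768398401 + 50·14·108667944 = 152139002499; y_5 = 99·108667944 + 14·768398401 = 21515704070.
Step 3: Verify x_5² - 50·y_5² = 23146276081390728245001 - 23146276081390728245000 = 1 (should be 1). ✓

(x_1, y_1) = (99, 14); (x_5, y_5) = (152139002499, 21515704070).
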